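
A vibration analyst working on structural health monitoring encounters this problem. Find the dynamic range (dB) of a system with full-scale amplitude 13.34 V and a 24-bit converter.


Dynamic range from full-scale to LSB:
V_min = V_max / 2^bits = 13.34 / 2^24
DR = 20 * log10(V_max / V_min)
   = 20 * log10(2^24)
   = 20 * 24 * log10(2)
   = 144.49 dB

144.49 dB


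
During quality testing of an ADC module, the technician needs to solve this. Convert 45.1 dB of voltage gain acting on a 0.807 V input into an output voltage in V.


Output voltage from dB gain:
V_out = V_in * 10^(gain_dB / 20)
      = 0.807 * 10^(45.1 / 20)
      = 0.807 * 179.887092
      = 145.1689 V

145.1689 V


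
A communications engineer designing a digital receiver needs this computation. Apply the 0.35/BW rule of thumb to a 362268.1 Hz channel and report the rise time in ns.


Rise time from bandwidth relationship:
tr = 0.35 / BW
   = 0.35 / 362268.1
   = 9.661353015e-07 s
   = 966.1353 ns

966.1353 ns


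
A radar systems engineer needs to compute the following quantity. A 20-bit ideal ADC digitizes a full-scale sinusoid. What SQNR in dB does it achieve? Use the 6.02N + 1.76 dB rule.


Theoretical SNR for a full-scale sinusoid:
SNR = 6.02 * N + 1.76
    = 6.02 * 20 + 1.76
    = 120.4 + 1.76
    = 122.16 dB

122.16 dB


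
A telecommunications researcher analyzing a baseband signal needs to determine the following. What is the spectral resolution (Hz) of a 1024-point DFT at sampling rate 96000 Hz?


DFT frequency resolution:
df = fs / N
   = 96000 / 1024
   = 93.75 Hz

93.75 Hz


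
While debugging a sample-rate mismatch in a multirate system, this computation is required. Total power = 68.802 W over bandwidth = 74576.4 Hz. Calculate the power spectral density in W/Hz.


Power spectral density:
PSD = P / BW
    = 68.802 / 74576.4
    = 0.00092257 W/Hz

0.00092257 W/Hz


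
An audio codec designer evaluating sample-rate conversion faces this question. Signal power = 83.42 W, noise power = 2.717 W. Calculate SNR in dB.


SNR in decibels:
SNR = 10 * log10(Ps / Pn)
    = 10 * log10(83.42 / 2.717)
    = 10 * log10(30.703)
    = 10 * 1.4872
    = 14.87 dB

14.87 dB


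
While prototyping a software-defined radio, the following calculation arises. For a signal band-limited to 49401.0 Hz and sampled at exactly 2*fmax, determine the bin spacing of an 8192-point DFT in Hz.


Step 1 — Nyquist sampling rate:
fs = 2 * fmax = 2 * 49401.0 = 98802.0 Hz

Step 2 — DFT bin spacing:
df = fs / N = 98802.0 / 8192 = 12.0608 Hz

12.0608 Hz


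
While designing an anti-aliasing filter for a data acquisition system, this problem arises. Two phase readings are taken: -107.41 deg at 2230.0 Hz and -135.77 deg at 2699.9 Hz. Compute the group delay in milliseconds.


Group delay from phase difference:
tau = -d(phi)/d(omega)
d(phi) = -28.36 deg = -0.494975 rad
d(omega) = 2*pi*(2699.9 - 2230.0) = 2952.4688 rad/s
tau = -(-0.494975) / 2952.4688
    = 0.1676 ms

0.1676 ms


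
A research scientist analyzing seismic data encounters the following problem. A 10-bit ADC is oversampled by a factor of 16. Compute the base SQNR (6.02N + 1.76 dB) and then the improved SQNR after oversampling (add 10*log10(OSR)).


Step 1 — baseline SQNR at Nyquist:
SQNR_base = 6.02*N + 1.76
          = 6.02*10 + 1.76
          = 61.96 dB

Step 2 — oversampling processing gain:
G = 10*log10(OSR) = 10*log10(16) = 12.04 dB

Step 3 — total:
SQNR_total = 61.96 + 12.04 = 74.0 dB

Base SQNR = 61.96 dB; oversampled SQNR = 74.0 dB


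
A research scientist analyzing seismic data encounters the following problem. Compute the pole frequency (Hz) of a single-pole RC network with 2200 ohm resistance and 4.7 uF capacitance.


Cutoff frequency of a first-order RC filter:
fc = 1 / (2 * pi * R * C)
C = 4.7 uF = 4.7e-06 F
fc = 1 / (2 * pi * 2200 * 4.7e-06)
   = 1 / 0.064968136076237
   = 15.392161 Hz

15.392161 Hz


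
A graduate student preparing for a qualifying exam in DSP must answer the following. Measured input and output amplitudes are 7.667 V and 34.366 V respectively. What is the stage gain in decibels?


Voltage gain in dB:
G = 20 * log10(Vout / Vin)
  = 20 * log10(34.366 / 7.667)
  = 20 * log10(4.482327)
  = 20 * 0.651504
  = 13.03 dB

13.03 dB


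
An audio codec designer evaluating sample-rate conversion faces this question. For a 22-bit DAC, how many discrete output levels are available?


Number of quantization levels = 2^N
= 2^22
= 4194304

4194304


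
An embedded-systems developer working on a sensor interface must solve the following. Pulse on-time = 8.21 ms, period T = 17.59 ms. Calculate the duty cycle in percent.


Duty cycle as a percentage:
DC = (t_on / T) * 100
   = (8.21 / 17.59) * 100
   = 0.466742 * 100
   = 46.67 %

46.67 %


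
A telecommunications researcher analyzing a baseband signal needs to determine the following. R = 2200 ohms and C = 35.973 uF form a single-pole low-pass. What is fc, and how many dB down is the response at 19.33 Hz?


Step 1 — cutoff frequency:
fc = 1 / (2*pi*R*C)
C = 35.973 uF = 3.5973e-05 F
fc = 1 / (2*pi*2200*3.5973e-05)
   = 2.01104 Hz

Step 2 — magnitude at f = 19.33 Hz:
|H(f)| = 1 / sqrt(1 + (f/fc)^2)
f/fc = 19.33 / 2.01104 = 9.611942
|H| = 1 / sqrt(1 + 92.389429) = 0.1034787
|H|_dB = 20*log10(0.1034787) = -19.7 dB

fc = 2.01104 Hz; |H(19.33 Hz)| = -19.7 dB


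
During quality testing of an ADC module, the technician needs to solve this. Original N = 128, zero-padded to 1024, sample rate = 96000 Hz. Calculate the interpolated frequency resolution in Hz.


Frequency resolution after zero-padding:
N_padded = 128 * 8 = 1024
df = fs / N_padded
   = 96000 / 1024
   = 93.75 Hz

93.75 Hz


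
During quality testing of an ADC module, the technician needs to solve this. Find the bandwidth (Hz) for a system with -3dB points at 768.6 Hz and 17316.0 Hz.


Bandwidth is the difference of -3dB frequencies:
BW = f_high - f_low
   = 17316.0 - 768.6
   = 16547.4 Hz

16547.4 Hz


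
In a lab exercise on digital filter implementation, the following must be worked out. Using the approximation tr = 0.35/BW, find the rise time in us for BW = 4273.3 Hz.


Rise time from bandwidth relationship:
tr = 0.35 / BW
   = 0.35 / 4273.3
   = 8.190391501e-05 s
   = 81.9039 us

81.9039 us


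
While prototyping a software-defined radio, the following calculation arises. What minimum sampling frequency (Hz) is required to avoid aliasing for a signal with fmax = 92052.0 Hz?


The Nyquist rate is twice the maximum frequency component.
fs_min = 2 * fmax
      = 2 * 92052.0
      = 184104.0 Hz

184104.0


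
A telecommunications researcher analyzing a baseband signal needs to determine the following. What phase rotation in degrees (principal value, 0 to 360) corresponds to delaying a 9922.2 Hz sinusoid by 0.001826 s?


Phase shift from frequency and time delay:
phi = 360 * f * t_delay
    = 360 * 9922.2 * 0.001826
    = 6522.46 degrees
    mod 360 = 42.46 degrees

42.46 degrees


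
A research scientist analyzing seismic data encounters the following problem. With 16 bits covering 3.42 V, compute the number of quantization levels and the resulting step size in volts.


Step 1 — number of quantization levels:
L = 2^N = 2^16 = 65536

Step 2 — LSB step size:
delta = Vfs / L
      = 3.42 / 65536
      = 5.219e-05 V

Levels = 65536; step size = 5.219e-05 V


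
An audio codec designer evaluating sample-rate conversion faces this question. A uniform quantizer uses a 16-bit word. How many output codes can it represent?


Number of quantization levels = 2^N
= 2^16
= 65536

65536


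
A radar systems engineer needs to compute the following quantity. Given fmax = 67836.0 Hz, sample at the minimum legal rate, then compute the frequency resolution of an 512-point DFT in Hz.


Step 1 — Nyquist sampling rate:
fs = 2 * fmax = 2 * 67836.0 = 135672.0 Hz

Step 2 — DFT bin spacing:
df = fs / N = 135672.0 / 512 = 264.9844 Hz

264.9844 Hz


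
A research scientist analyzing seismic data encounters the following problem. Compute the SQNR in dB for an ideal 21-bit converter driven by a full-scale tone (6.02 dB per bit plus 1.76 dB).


Theoretical SNR for a full-scale sinusoid:
SNR = 6.02 * N + 1.76
    = 6.02 * 21 + 1.76
    = 126.42 + 1.76
    = 128.18 dB

128.18 dB


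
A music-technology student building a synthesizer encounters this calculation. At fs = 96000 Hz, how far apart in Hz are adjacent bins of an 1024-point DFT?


DFT frequency resolution:
df = fs / N
   = 96000 / 1024
   = 93.75 Hz

93.75 Hz


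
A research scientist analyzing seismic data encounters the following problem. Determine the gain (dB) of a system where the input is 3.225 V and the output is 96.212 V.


Voltage gain in dB:
G = 20 * log10(Vout / Vin)
  = 20 * log10(96.212 / 3.225)
  = 20 * log10(29.833178)
  = 20 * 1.4747
  = 29.49 dB

29.49 dB


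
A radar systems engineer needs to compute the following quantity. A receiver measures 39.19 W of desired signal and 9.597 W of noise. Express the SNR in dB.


SNR in decibels:
SNR = 10 * log10(Ps / Pn)
    = 10 * log10(39.19 / 9.597)
    = 10 * log10(4.0836)
    = 10 * 0.611
    = 6.11 dB

6.11 dB


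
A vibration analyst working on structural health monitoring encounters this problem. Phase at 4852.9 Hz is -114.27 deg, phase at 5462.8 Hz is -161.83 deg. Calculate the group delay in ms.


Group delay from phase difference:
tau = -d(phi)/d(omega)
d(phi) = -47.56 deg = -0.830079 rad
d(omega) = 2*pi*(5462.8 - 4852.9) = 3832.1147 rad/s
tau = -(-0.830079) / 3832.1147
    = 0.2166 ms

0.2166 ms


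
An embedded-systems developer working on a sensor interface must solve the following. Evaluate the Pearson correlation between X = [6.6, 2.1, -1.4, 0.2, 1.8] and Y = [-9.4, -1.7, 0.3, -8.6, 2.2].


Pearson correlation coefficient (population):
r = cov(X,Y) / (std(X) * std(Y))
Mean X = 1.86, Mean Y = -3.44
Cov(X,Y) = -6.3596
Std(X) = 2.68, Std(Y) = 4.711093
r = -0.5037

-0.5037


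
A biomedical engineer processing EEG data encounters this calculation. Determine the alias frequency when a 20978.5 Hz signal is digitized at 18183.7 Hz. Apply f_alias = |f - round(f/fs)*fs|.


Compute the nearest integer multiple of fs to the signal:
n = round(20978.5 / 18183.7) = 1
f_alias = |20978.5 - 1 * 18183.7|
        = |20978.5 - 18183.7|
        = 2794.8 Hz

2794.8


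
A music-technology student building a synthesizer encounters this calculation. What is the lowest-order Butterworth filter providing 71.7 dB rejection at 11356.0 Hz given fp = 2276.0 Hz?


Butterworth filter order formula:
n = log10(10^(A/10) - 1) / (2 * log10(f_stop/f_pass))
10^(71.7/10) - 1 = 14791082.8817
f_stop/f_pass = 11356.0 / 2276.0 = 4.9895
n = 5.1357 -> ceil = 6

6


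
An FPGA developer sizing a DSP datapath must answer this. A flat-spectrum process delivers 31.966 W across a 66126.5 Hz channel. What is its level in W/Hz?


Power spectral density:
PSD = P / BW
    = 31.966 / 66126.5
    = 0.00048341 W/Hz

0.00048341 W/Hz


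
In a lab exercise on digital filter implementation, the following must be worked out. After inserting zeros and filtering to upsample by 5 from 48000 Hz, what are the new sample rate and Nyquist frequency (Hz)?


Step 1 — output sample rate after interpolation by L:
fs_out = L * fs_in = 5 * 48000 = 240000 Hz

Step 2 — Nyquist frequency of the output stream:
f_Nyq = fs_out / 2 = 240000 / 2 = 120000.0 Hz

fs_out = 240000 Hz; f_Nyquist = 120000.0 Hz


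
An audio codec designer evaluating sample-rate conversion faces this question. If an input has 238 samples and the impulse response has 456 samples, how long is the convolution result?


Linear convolution output length:
L = N + M - 1
  = 238 + 456 - 1
  = 693 samples

693


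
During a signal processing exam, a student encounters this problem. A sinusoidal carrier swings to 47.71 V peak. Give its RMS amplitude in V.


RMS voltage for a sinusoidal waveform:
V_rms = V_peak / sqrt(2)
      = 47.71 / 1.414214
      = 33.736 V

33.736 V


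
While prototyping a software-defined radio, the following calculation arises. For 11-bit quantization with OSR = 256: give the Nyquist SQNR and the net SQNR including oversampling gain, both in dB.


Step 1 — baseline SQNR at Nyquist:
SQNR_base = 6.02*N + 1.76
          = 6.02*11 + 1.76
          = 67.98 dB

Step 2 — oversampling processing gain:
G = 10*log10(OSR) = 10*log10(256) = 24.08 dB

Step 3 — total:
SQNR_total = 67.98 + 24.08 = 92.06 dB

Base SQNR = 67.98 dB; oversampled SQNR = 92.06 dB


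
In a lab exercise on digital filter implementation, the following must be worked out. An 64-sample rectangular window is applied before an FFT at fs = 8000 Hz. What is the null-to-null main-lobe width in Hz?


Main lobe width for a rectangular window:
Width = 2 * fs / N
      = 2 * 8000 / 64
      = 16000 / 64
      = 250.0 Hz

250.0 Hz


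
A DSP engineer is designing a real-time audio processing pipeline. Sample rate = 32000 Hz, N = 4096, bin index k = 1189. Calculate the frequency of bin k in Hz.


Frequency of DFT bin k:
f_k = k * fs / N
    = 1189 * 32000 / 4096
    = 38048000 / 4096
    = 9289.062 Hz

9289.062 Hz


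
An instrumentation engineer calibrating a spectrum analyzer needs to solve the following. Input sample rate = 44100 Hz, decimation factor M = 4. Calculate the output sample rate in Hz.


Decimation reduces the sample rate:
fs_out = fs_in / M
       = 44100 / 4
       = 11025.0 Hz

11025.0 Hz


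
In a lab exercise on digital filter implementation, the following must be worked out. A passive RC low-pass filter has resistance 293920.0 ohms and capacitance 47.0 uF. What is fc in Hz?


Cutoff frequency of a first-order RC filter:
fc = 1 / (2 * pi * R * C)
C = 47.0 uF = 4.7e-05 F
fc = 1 / (2 * pi * 293920.0 * 4.7e-05)
   = 1 / 86.797429797853
   = 0.011521 Hz

0.011521 Hz


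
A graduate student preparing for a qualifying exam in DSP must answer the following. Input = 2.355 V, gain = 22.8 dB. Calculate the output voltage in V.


Output voltage from dB gain:
V_out = V_in * 10^(gain_dB / 20)
      = 2.355 * 10^(22.8 / 20)
      = 2.355 * 13.803843
      = 32.508 V

32.508 V


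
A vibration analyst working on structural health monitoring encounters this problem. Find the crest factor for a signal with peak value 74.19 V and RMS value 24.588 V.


Crest factor is the ratio of peak to RMS:
CF = V_peak / V_rms
   = 74.19 / 24.588
   = 3.0173

3.0173


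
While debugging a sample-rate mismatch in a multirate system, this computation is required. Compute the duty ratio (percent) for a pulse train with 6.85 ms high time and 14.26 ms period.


Duty cycle as a percentage:
DC = (t_on / T) * 100
   = (6.85 / 14.26) * 100
   = 0.480365 * 100
   = 48.04 %

48.04 %


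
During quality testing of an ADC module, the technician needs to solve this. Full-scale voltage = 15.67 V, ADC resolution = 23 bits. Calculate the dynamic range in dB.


Dynamic range from full-scale to LSB:
V_min = V_max / 2^bits = 15.67 / 2^23
DR = 20 * log10(V_max / V_min)
   = 20 * log10(2^23)
   = 20 * 23 * log10(2)
   = 138.47 dB

138.47 dB


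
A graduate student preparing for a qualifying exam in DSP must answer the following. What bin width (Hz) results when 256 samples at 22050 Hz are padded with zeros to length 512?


Frequency resolution after zero-padding:
N_padded = 256 * 2 = 512
df = fs / N_padded
   = 22050 / 512
   = 43.0664 Hz

43.0664 Hz


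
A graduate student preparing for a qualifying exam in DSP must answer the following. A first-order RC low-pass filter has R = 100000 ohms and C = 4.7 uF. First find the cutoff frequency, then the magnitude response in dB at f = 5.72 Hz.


Step 1 — cutoff frequency:
fc = 1 / (2*pi*R*C)
C = 4.7 uF = 4.7e-06 F
fc = 1 / (2*pi*100000*4.7e-06)
   = 0.338628 Hz

Step 2 — magnitude at f = 5.72 Hz:
|H(f)| = 1 / sqrt(1 + (f/fc)^2)
f/fc = 5.72 / 0.338628 = 16.891692
|H| = 1 / sqrt(1 + 285.329259) = 0.0590972
|H|_dB = 20*log10(0.0590972) = -24.57 dB

fc = 0.338628 Hz; |H(5.72 Hz)| = -24.57 dB


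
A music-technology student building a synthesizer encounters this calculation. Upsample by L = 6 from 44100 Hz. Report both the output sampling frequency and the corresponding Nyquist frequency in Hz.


Step 1 — output sample rate after interpolation by L:
fs_out = L * fs_in = 6 * 44100 = 264600 Hz

Step 2 — Nyquist frequency of the output stream:
f_Nyq = fs_out / 2 = 264600 / 2 = 132300.0 Hz

fs_out = 264600 Hz; f_Nyquist = 132300.0 Hz


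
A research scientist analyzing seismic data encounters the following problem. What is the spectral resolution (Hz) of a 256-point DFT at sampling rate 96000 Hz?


DFT frequency resolution:
df = fs / N
   = 96000 / 256
   = 375.0 Hz

375.0 Hz


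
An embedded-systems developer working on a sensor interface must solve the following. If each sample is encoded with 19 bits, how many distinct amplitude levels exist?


Number of quantization levels = 2^N
= 2^19
= 524288

524288


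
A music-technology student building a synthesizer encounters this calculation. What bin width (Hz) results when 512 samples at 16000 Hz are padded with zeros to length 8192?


Frequency resolution after zero-padding:
N_padded = 512 * 16 = 8192
df = fs / N_padded
   = 16000 / 8192
   = 1.9531 Hz

1.9531 Hz


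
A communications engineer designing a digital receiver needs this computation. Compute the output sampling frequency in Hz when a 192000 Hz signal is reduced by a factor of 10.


Decimation reduces the sample rate:
fs_out = fs_in / M
       = 192000 / 10
       = 19200.0 Hz

19200.0 Hz


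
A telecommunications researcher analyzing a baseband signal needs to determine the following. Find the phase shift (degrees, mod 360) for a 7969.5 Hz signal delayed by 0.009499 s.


Phase shift from frequency and time delay:
phi = 360 * f * t_delay
    = 360 * 7969.5 * 0.009499
    = 27252.82 degrees
    mod 360 = 252.82 degrees

252.82 degrees


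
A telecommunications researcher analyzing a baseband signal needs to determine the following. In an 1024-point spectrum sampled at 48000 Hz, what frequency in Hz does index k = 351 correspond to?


Frequency of DFT bin k:
f_k = k * fs / N
    = 351 * 48000 / 1024
    = 16848000 / 1024
    = 16453.125 Hz

16453.125 Hz


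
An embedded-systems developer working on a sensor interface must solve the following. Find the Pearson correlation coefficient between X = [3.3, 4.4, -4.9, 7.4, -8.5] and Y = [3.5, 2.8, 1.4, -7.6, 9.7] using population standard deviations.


Pearson correlation coefficient (population):
r = cov(X,Y) / (std(X) * std(Y))
Mean X = 0.34, Mean Y = 1.96
Cov(X,Y) = -25.0024
Std(X) = 6.011522, Std(Y) = 5.56223
r = -0.7477

-0.7477


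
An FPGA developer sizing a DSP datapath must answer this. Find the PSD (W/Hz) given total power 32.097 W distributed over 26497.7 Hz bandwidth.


Power spectral density:
PSD = P / BW
    = 32.097 / 26497.7
    = 0.00121131 W/Hz

0.00121131 W/Hz


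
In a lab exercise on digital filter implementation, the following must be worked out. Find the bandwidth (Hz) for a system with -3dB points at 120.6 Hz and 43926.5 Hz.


Bandwidth is the difference of -3dB frequencies:
BW = f_high - f_low
   = 43926.5 - 120.6
   = 43805.9 Hz

43805.9 Hz


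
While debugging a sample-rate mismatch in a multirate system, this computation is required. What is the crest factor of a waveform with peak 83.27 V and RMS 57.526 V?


Crest factor is the ratio of peak to RMS:
CF = V_peak / V_rms
   = 83.27 / 57.526
   = 1.4475

1.4475


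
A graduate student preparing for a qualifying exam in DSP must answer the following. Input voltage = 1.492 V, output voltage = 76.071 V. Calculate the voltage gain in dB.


Voltage gain in dB:
G = 20 * log10(Vout / Vin)
  = 20 * log10(76.071 / 1.492)
  = 20 * log10(50.985925)
  = 20 * 1.70745
  = 34.15 dB

34.15 dB


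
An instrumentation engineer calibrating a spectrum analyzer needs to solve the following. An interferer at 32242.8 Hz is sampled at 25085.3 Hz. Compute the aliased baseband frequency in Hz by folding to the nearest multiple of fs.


Compute the nearest integer multiple of fs to the signal:
n = round(32242.8 / 25085.3) = 1
f_alias = |32242.8 - 1 * 25085.3|
        = |32242.8 - 25085.3|
        = 7157.5 Hz

7157.5


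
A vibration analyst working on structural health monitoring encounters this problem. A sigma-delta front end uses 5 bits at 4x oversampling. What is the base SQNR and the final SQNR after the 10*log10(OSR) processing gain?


Step 1 — baseline SQNR at Nyquist:
SQNR_base = 6.02*N + 1.76
          = 6.02*5 + 1.76
          = 31.86 dB

Step 2 — oversampling processing gain:
G = 10*log10(OSR) = 10*log10(4) = 6.02 dB

Step 3 — total:
SQNR_total = 31.86 + 6.02 = 37.88 dB

Base SQNR = 31.86 dB; oversampled SQNR = 37.88 dB


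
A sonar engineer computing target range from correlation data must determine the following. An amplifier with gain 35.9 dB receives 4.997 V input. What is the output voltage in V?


Output voltage from dB gain:
V_out = V_in * 10^(gain_dB / 20)
      = 4.997 * 10^(35.9 / 20)
      = 4.997 * 62.373484
      = 311.6803 V

311.6803 V


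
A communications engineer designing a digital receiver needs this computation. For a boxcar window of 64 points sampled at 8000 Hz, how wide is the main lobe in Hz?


Main lobe width for a rectangular window:
Width = 2 * fs / N
      = 2 * 8000 / 64
      = 16000 / 64
      = 250.0 Hz

250.0 Hz


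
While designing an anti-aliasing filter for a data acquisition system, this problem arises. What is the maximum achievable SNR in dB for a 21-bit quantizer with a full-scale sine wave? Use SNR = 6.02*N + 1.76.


Theoretical SNR for a full-scale sinusoid:
SNR = 6.02 * N + 1.76
    = 6.02 * 21 + 1.76
    = 126.42 + 1.76
    = 128.18 dB

128.18 dB


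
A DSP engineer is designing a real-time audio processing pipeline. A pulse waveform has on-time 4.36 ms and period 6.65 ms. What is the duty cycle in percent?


Duty cycle as a percentage:
DC = (t_on / T) * 100
   = (4.36 / 6.65) * 100
   = 0.655639 * 100
   = 65.56 %

65.56 %


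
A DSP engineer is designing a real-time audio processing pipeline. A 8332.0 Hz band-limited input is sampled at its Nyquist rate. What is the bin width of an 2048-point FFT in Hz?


Step 1 — Nyquist sampling rate:
fs = 2 * fmax = 2 * 8332.0 = 16664.0 Hz

Step 2 — DFT bin spacing:
df = fs / N = 16664.0 / 2048 = 8.1367 Hz

8.1367 Hz


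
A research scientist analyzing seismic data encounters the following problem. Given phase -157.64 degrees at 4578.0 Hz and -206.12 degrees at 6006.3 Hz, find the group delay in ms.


Group delay from phase difference:
tau = -d(phi)/d(omega)
d(phi) = -48.48 deg = -0.846136 rad
d(omega) = 2*pi*(6006.3 - 4578.0) = 8974.2736 rad/s
tau = -(-0.846136) / 8974.2736
    = 0.0943 ms

0.0943 ms


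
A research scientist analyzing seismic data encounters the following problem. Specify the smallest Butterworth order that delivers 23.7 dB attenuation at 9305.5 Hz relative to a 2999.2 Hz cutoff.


Butterworth filter order formula:
n = log10(10^(A/10) - 1) / (2 * log10(f_stop/f_pass))
10^(23.7/10) - 1 = 233.4229
f_stop/f_pass = 9305.5 / 2999.2 = 3.1027
n = 2.408 -> ceil = 3

3


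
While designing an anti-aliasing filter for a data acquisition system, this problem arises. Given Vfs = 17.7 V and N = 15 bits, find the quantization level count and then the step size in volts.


Step 1 — number of quantization levels:
L = 2^N = 2^15 = 32768

Step 2 — LSB step size:
delta = Vfs / L
      = 17.7 / 32768
      = 0.00054016 V

Levels = 32768; step size = 0.00054016 V


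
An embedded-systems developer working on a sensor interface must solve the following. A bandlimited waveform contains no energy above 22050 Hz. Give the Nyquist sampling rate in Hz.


The Nyquist rate is twice the maximum frequency component.
fs_min = 2 * fmax
      = 2 * 22050
      = 44100 Hz

44100


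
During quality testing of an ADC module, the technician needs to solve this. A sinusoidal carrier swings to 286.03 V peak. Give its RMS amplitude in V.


RMS voltage for a sinusoidal waveform:
V_rms = V_peak / sqrt(2)
      = 286.03 / 1.414214
      = 202.254 V

202.254 V


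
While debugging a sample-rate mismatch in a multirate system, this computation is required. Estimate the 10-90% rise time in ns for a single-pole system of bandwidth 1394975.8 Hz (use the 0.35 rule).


Rise time from bandwidth relationship:
tr = 0.35 / BW
   = 0.35 / 1394975.8
   = 2.509004099e-07 s
   = 250.9004 ns

250.9004 ns


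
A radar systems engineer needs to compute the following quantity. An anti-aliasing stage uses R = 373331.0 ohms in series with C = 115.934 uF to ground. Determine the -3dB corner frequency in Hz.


Cutoff frequency of a first-order RC filter:
fc = 1 / (2 * pi * R * C)
C = 115.934 uF = 0.000115934 F
fc = 1 / (2 * pi * 373331.0 * 0.000115934)
   = 1 / 271.94729433574
   = 0.003677 Hz

0.003677 Hz


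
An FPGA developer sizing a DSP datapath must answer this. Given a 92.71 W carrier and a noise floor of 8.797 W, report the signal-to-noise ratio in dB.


SNR in decibels:
SNR = 10 * log10(Ps / Pn)
    = 10 * log10(92.71 / 8.797)
    = 10 * log10(10.5388)
    = 10 * 1.0228
    = 10.23 dB

10.23 dB


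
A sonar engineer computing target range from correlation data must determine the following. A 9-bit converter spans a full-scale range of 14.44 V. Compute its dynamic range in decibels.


Dynamic range from full-scale to LSB:
V_min = V_max / 2^bits = 14.44 / 2^9
DR = 20 * log10(V_max / V_min)
   = 20 * log10(2^9)
   = 20 * 9 * log10(2)
   = 54.19 dB

54.19 dB


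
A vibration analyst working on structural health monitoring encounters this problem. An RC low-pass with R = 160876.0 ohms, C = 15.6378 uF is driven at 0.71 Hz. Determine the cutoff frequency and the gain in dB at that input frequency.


Step 1 — cutoff frequency:
fc = 1 / (2*pi*R*C)
C = 15.6378 uF = 1.56378e-05 F
fc = 1 / (2*pi*160876.0*1.56378e-05)
   = 0.0632635 Hz

Step 2 — magnitude at f = 0.71 Hz:
|H(f)| = 1 / sqrt(1 + (f/fc)^2)
f/fc = 0.71 / 0.0632635 = 11.222901
|H| = 1 / sqrt(1 + 125.953507) = 0.0887519
|H|_dB = 20*log10(0.0887519) = -21.04 dB

fc = 0.0632635 Hz; |H(0.71 Hz)| = -21.04 dB


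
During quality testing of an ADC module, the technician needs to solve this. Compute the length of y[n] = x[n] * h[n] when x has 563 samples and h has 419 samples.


Linear convolution output length:
L = N + M - 1
  = 563 + 419 - 1
  = 981 samples

981


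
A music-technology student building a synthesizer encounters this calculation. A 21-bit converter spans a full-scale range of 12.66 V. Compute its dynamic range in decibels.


Dynamic range from full-scale to LSB:
V_min = V_max / 2^bits = 12.66 / 2^21
DR = 20 * log10(V_max / V_min)
   = 20 * log10(2^21)
   = 20 * 21 * log10(2)
   = 126.43 dB

126.43 dB


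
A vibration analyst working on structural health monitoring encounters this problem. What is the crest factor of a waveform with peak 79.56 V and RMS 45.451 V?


Crest factor is the ratio of peak to RMS:
CF = V_peak / V_rms
   = 79.56 / 45.451
   = 1.7505

1.7505


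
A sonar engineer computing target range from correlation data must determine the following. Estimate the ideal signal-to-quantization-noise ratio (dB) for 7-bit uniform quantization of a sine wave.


Theoretical SNR for a full-scale sinusoid:
SNR = 6.02 * N + 1.76
    = 6.02 * 7 + 1.76
    = 42.14 + 1.76
    = 43.9 dB

43.9 dB


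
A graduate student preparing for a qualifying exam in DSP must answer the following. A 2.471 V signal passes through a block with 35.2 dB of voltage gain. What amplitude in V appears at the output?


Output voltage from dB gain:
V_out = V_in * 10^(gain_dB / 20)
      = 2.471 * 10^(35.2 / 20)
      = 2.471 * 57.543994
      = 142.1912 V

142.1912 V


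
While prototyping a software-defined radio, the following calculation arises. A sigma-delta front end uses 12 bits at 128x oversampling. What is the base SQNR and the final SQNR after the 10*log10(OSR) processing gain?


Step 1 — baseline SQNR at Nyquist:
SQNR_base = 6.02*N + 1.76
          = 6.02*12 + 1.76
          = 74.0 dB

Step 2 — oversampling processing gain:
G = 10*log10(OSR) = 10*log10(128) = 21.07 dB

Step 3 — total:
SQNR_total = 74.0 + 21.07 = 95.07 dB

Base SQNR = 74.0 dB; oversampled SQNR = 95.07 dB


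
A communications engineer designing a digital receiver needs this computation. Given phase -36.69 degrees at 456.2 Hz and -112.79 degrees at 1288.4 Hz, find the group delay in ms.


Group delay from phase difference:
tau = -d(phi)/d(omega)
d(phi) = -76.1 deg = -1.328196 rad
d(omega) = 2*pi*(1288.4 - 456.2) = 5228.8668 rad/s
tau = -(-1.328196) / 5228.8668
    = 0.254 ms

0.254 ms


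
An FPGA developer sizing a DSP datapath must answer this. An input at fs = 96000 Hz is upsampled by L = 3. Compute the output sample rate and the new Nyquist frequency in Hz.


Step 1 — output sample rate after interpolation by L:
fs_out = L * fs_in = 3 * 96000 = 288000 Hz

Step 2 — Nyquist frequency of the output stream:
f_Nyq = fs_out / 2 = 288000 / 2 = 144000.0 Hz

fs_out = 288000 Hz; f_Nyquist = 144000.0 Hz


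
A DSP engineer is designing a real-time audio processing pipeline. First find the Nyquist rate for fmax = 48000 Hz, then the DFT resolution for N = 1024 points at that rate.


Step 1 — Nyquist sampling rate:
fs = 2 * fmax = 2 * 48000 = 96000 Hz

Step 2 — DFT bin spacing:
df = fs / N = 96000 / 1024 = 93.75 Hz

93.75 Hz


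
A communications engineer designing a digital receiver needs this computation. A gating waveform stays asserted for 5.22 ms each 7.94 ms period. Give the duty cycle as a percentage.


Duty cycle as a percentage:
DC = (t_on / T) * 100
   = (5.22 / 7.94) * 100
   = 0.657431 * 100
   = 65.74 %

65.74 %


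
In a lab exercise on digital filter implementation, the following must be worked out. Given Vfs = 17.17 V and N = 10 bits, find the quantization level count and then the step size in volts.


Step 1 — number of quantization levels:
L = 2^N = 2^10 = 1024

Step 2 — LSB step size:
delta = Vfs / L
      = 17.17 / 1024
      = 0.01676758 V

Levels = 1024; step size = 0.01676758 V


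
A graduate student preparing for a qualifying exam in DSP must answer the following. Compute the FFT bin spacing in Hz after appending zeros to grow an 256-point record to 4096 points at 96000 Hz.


Frequency resolution after zero-padding:
N_padded = 256 * 16 = 4096
df = fs / N_padded
   = 96000 / 4096
   = 23.4375 Hz

23.4375 Hz


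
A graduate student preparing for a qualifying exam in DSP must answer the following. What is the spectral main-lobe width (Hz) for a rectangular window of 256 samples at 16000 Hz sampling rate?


Main lobe width for a rectangular window:
Width = 2 * fs / N
      = 2 * 16000 / 256
      = 32000 / 256
      = 125.0 Hz

125.0 Hz


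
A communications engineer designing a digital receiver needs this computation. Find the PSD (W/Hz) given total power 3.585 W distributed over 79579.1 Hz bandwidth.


Power spectral density:
PSD = P / BW
    = 3.585 / 79579.1
    = 4.505e-05 W/Hz

4.505e-05 W/Hz


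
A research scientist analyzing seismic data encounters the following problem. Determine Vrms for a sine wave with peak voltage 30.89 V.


RMS voltage for a sinusoidal waveform:
V_rms = V_peak / sqrt(2)
      = 30.89 / 1.414214
      = 21.843 V

21.843 V


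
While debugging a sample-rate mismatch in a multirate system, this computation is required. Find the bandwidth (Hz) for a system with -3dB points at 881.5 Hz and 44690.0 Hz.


Bandwidth is the difference of -3dB frequencies:
BW = f_high - f_low
   = 44690.0 - 881.5
   = 43808.5 Hz

43808.5 Hz


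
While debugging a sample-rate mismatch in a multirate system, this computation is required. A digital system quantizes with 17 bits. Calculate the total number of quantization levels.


Number of quantization levels = 2^N
= 2^17
= 131072

131072


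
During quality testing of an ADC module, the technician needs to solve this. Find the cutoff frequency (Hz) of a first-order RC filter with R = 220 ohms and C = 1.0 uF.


Cutoff frequency of a first-order RC filter:
fc = 1 / (2 * pi * R * C)
C = 1.0 uF = 1e-06 F
fc = 1 / (2 * pi * 220 * 1e-06)
   = 1 / 0.0013823007675795
   = 723.43156 Hz

723.43156 Hz


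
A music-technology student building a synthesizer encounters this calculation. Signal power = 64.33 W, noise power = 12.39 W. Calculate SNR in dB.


SNR in decibels:
SNR = 10 * log10(Ps / Pn)
    = 10 * log10(64.33 / 12.39)
    = 10 * log10(5.1921)
    = 10 * 0.7153
    = 7.15 dB

7.15 dB


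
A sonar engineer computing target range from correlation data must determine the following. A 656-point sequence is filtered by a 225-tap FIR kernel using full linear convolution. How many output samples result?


Linear convolution output length:
L = N + M - 1
  = 656 + 225 - 1
  = 880 samples

880


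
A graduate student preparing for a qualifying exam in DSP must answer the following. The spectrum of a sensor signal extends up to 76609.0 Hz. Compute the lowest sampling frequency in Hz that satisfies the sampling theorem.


The Nyquist rate is twice the maximum frequency component.
fs_min = 2 * fmax
      = 2 * 76609.0
      = 153218.0 Hz

153218.0


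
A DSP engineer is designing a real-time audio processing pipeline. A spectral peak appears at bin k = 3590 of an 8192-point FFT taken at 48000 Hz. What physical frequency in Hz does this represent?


Frequency of DFT bin k:
f_k = k * fs / N
    = 3590 * 48000 / 8192
    = 172320000 / 8192
    = 21035.156 Hz

21035.156 Hz


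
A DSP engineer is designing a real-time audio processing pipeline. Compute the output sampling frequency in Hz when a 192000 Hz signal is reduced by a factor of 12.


Decimation reduces the sample rate:
fs_out = fs_in / M
       = 192000 / 12
       = 16000.0 Hz

16000.0 Hz


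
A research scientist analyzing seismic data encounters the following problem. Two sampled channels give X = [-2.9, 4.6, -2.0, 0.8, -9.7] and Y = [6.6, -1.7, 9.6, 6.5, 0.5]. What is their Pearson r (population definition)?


Pearson correlation coefficient (population):
r = cov(X,Y) / (std(X) * std(Y))
Mean X = -1.84, Mean Y = 4.3
Cov(X,Y) = -1.25
Std(X) = 4.719576, Std(Y) = 4.210938
r = -0.0629

-0.0629


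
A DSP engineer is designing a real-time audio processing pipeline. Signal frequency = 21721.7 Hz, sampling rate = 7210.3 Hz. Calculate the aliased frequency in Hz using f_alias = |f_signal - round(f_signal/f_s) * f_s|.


Compute the nearest integer multiple of fs to the signal:
n = round(21721.7 / 7210.3) = 3
f_alias = |21721.7 - 3 * 7210.3|
        = |21721.7 - 21630.9|
        = 90.8 Hz

90.8


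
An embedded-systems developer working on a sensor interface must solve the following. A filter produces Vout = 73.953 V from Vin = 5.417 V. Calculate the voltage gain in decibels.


Voltage gain in dB:
G = 20 * log10(Vout / Vin)
  = 20 * log10(73.953 / 5.417)
  = 20 * log10(13.652021)
  = 20 * 1.135197
  = 22.7 dB

22.7 dB


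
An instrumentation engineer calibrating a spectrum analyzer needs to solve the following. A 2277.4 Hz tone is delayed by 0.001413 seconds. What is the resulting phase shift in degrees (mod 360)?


Phase shift from frequency and time delay:
phi = 360 * f * t_delay
    = 360 * 2277.4 * 0.001413
    = 1158.47 degrees
    mod 360 = 78.47 degrees

78.47 degrees


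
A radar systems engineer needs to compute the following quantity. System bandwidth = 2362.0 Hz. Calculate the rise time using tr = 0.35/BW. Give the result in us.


Rise time from bandwidth relationship:
tr = 0.35 / BW
   = 0.35 / 2362.0
   = 0.0001481795089 s
   = 148.1795 us

148.1795 us


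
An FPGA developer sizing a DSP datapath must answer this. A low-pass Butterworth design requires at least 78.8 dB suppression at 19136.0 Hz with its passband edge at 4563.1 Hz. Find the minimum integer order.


Butterworth filter order formula:
n = log10(10^(A/10) - 1) / (2 * log10(f_stop/f_pass))
10^(78.8/10) - 1 = 75857756.5029
f_stop/f_pass = 19136.0 / 4563.1 = 4.1936
n = 6.3284 -> ceil = 7

7


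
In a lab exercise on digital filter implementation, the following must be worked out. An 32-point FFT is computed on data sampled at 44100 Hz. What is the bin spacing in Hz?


DFT frequency resolution:
df = fs / N
   = 44100 / 32
   = 1378.125 Hz

1378.125 Hz


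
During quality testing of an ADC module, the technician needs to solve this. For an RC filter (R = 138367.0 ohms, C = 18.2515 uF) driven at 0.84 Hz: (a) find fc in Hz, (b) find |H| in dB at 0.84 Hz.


Step 1 — cutoff frequency:
fc = 1 / (2*pi*R*C)
C = 18.2515 uF = 1.82515e-05 F
fc = 1 / (2*pi*138367.0*1.82515e-05)
   = 0.0630215 Hz

Step 2 — magnitude at f = 0.84 Hz:
|H(f)| = 1 / sqrt(1 + (f/fc)^2)
f/fc = 0.84 / 0.0630215 = 13.328785
|H| = 1 / sqrt(1 + 177.65651) = 0.0748153
|H|_dB = 20*log10(0.0748153) = -22.52 dB

fc = 0.0630215 Hz; |H(0.84 Hz)| = -22.52 dB


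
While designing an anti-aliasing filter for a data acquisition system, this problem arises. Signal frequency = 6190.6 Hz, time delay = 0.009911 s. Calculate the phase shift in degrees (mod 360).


Phase shift from frequency and time delay:
phi = 360 * f * t_delay
    = 360 * 6190.6 * 0.009911
    = 22087.81 degrees
    mod 360 = 127.81 degrees

127.81 degrees


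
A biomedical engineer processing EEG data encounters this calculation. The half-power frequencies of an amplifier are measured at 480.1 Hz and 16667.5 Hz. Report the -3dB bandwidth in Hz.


Bandwidth is the difference of -3dB frequencies:
BW = f_high - f_low
   = 16667.5 - 480.1
   = 16187.4 Hz

16187.4 Hz


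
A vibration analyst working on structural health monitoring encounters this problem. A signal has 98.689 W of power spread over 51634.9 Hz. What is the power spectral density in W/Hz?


Power spectral density:
PSD = P / BW
    = 98.689 / 51634.9
    = 0.00191128 W/Hz

0.00191128 W/Hz


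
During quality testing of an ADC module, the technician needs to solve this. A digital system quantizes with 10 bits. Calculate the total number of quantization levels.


Number of quantization levels = 2^N
= 2^10
= 1024

1024


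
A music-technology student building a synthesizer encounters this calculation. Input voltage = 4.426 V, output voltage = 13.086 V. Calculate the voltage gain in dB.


Voltage gain in dB:
G = 20 * log10(Vout / Vin)
  = 20 * log10(13.086 / 4.426)
  = 20 * log10(2.95662)
  = 20 * 0.470796
  = 9.42 dB

9.42 dB


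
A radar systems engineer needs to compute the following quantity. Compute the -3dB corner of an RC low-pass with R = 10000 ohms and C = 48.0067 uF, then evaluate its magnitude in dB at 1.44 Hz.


Step 1 — cutoff frequency:
fc = 1 / (2*pi*R*C)
C = 48.0067 uF = 4.80067e-05 F
fc = 1 / (2*pi*10000*4.80067e-05)
   = 0.331527 Hz

Step 2 — magnitude at f = 1.44 Hz:
|H(f)| = 1 / sqrt(1 + (f/fc)^2)
f/fc = 1.44 / 0.331527 = 4.343538
|H| = 1 / sqrt(1 + 18.866322) = 0.2243578
|H|_dB = 20*log10(0.2243578) = -12.98 dB

fc = 0.331527 Hz; |H(1.44 Hz)| = -12.98 dB


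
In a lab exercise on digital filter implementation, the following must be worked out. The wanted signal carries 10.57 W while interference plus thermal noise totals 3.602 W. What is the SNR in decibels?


SNR in decibels:
SNR = 10 * log10(Ps / Pn)
    = 10 * log10(10.57 / 3.602)
    = 10 * log10(2.9345)
    = 10 * 0.4675
    = 4.68 dB

4.68 dB


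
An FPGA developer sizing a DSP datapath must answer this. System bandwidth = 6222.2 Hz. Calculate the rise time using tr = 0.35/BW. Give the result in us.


Rise time from bandwidth relationship:
tr = 0.35 / BW
   = 0.35 / 6222.2
   = 5.625020089e-05 s
   = 56.2502 us

56.2502 us


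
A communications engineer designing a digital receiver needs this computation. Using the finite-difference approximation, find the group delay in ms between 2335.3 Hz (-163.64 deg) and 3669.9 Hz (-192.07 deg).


Group delay from phase difference:
tau = -d(phi)/d(omega)
d(phi) = -28.43 deg = -0.496197 rad
d(omega) = 2*pi*(3669.9 - 2335.3) = 8385.5391 rad/s
tau = -(-0.496197) / 8385.5391
    = 0.0592 ms

0.0592 ms
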